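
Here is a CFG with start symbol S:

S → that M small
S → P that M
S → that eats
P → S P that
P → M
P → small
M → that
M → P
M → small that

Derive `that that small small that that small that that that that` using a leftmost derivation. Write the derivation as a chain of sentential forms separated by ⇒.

S ⇒ P that M ⇒ S P that that M ⇒ that M small P that that M ⇒ that that small P that that M ⇒ that that small S P that that that M ⇒ that that small P that M P that that that M ⇒ that that small small that M P that that that M ⇒ that that small small that that P that that that M ⇒ that that small small that that small that that that M ⇒ that that small small that that small that that that that

S ⇒ P that M   [S → P that M]
P that M ⇒ S P that that M   [P → S P that]
S P that that M ⇒ that M small P that that M   [S → that M small]
that M small P that that M ⇒ that that small P that that M   [M → that]
that that small P that that M ⇒ that that small S P that that that M   [P → S P that]
that that small S P that that that M ⇒ that that small P that M P that that that M   [S → P that M]
that that small P that M P that that that M ⇒ that that small small that M P that that that M   [P → small]
that that small small that M P that that that M ⇒ that that small small that that P that that that M   [M → that]
that that small small that that P that that that M ⇒ that that small small that that small that that that M   [P → small]
that that small small that that small that that that M ⇒ that that small small that that small that that that that   [M → that]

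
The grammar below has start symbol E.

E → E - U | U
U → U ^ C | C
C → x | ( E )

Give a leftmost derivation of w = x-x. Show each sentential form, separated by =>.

E => E-U   [E → E - U]
E-U => U-U   [E → U]
U-U => C-U   [U → C]
C-U => x-U   [C → x]
x-U => x-C   [U → C]
x-C => x-x   [C → x]

E => E-U => U-U => C-U => x-U => x-C => x-x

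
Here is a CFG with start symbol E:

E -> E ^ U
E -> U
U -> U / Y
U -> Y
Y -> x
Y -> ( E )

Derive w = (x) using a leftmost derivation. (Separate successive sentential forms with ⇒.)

E ⇒ U ⇒ Y ⇒ (E) ⇒ (U) ⇒ (Y) ⇒ (x)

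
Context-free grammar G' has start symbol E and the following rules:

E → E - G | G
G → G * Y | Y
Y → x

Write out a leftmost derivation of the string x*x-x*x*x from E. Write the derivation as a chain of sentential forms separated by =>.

E => E-G => G-G => G*Y-G => Y*Y-G => x*Y-G => x*x-G => x*x-G*Y => x*x-G*Y*Y => x*x-Y*Y*Y => x*x-x*Y*Y => x*x-x*x*Y => x*x-x*x*x

E => E-G   [E → E - G]
E-G => G-G   [E → G]
G-G => G*Y-G   [G → G * Y]
G*Y-G => Y*Y-G   [G → Y]
Y*Y-G => x*Y-G   [Y → x]
x*Y-G => x*x-G   [Y → x]
x*x-G => x*x-G*Y   [G → G * Y]
x*x-G*Y => x*x-G*Y*Y   [G → G * Y]
x*x-G*Y*Y => x*x-Y*Y*Y   [G → Y]
x*x-Y*Y*Y => x*x-x*Y*Y   [Y → x]
x*x-x*Y*Y => x*x-x*x*Y   [Y → x]
x*x-x*x*Y => x*x-x*x*x   [Y → x]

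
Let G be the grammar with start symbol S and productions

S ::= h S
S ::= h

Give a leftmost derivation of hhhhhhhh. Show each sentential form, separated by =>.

S => hS   [S ::= h S]
hS => hhS   [S ::= h S]
hhS => hhhS   [S ::= h S]
hhhS => hhhhS   [S ::= h S]
hhhhS => hhhhhS   [S ::= h S]
hhhhhS => hhhhhhS   [S ::= h S]
hhhhhhS => hhhhhhhS   [S ::= h S]
hhhhhhhS => hhhhhhhh   [S ::= h]

S=>hS=>hhS=>hhhS=>hhhhS=>hhhhhS=>hhhhhhS=>hhhhhhhS=>hhhhhhhh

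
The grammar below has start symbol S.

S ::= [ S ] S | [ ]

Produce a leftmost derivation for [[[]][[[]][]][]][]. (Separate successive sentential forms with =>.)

S => [S]S   [S ::= [ S ] S]
[S]S => [[S]S]S   [S ::= [ S ] S]
[[S]S]S => [[[]]S]S   [S ::= [ ]]
[[[]]S]S => [[[]][S]S]S   [S ::= [ S ] S]
[[[]][S]S]S => [[[]][[S]S]S]S   [S ::= [ S ] S]
[[[]][[S]S]S]S => [[[]][[[]]S]S]S   [S ::= [ ]]
[[[]][[[]]S]S]S => [[[]][[[]][]]S]S   [S ::= [ ]]
[[[]][[[]][]]S]S => [[[]][[[]][]][]]S   [S ::= [ ]]
[[[]][[[]][]][]]S => [[[]][[[]][]][]][]   [S ::= [ ]]

S => [S]S => [[S]S]S => [[[]]S]S => [[[]][S]S]S => [[[]][[S]S]S]S => [[[]][[[]]S]S]S => [[[]][[[]][]]S]S => [[[]][[[]][]][]]S => [[[]][[[]][]][]][]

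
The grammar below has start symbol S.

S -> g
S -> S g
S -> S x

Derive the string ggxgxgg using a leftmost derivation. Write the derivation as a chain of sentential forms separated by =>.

S => Sg => Sgg => Sxgg => Sgxgg => Sxgxgg => Sgxgxgg => ggxgxgg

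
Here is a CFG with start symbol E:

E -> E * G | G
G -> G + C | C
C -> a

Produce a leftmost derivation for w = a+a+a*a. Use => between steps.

E => E*G => G*G => G+C*G => G+C+C*G => C+C+C*G => a+C+C*G => a+a+C*G => a+a+a*G => a+a+a*C => a+a+a*a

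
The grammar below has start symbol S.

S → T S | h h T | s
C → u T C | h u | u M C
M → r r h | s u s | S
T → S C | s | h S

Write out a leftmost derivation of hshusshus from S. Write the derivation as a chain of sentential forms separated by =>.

S => TS => SCS => TSCS => hSSCS => hTSSCS => hSCSSCS => hsCSSCS => hshuSSCS => hshusSCS => hshussCS => hshusshuS => hshusshus

S => TS   [S → T S]
TS => SCS   [T → S C]
SCS => TSCS   [S → T S]
TSCS => hSSCS   [T → h S]
hSSCS => hTSSCS   [S → T S]
hTSSCS => hSCSSCS   [T → S C]
hSCSSCS => hsCSSCS   [S → s]
hsCSSCS => hshuSSCS   [C → h u]
hshuSSCS => hshusSCS   [S → s]
hshusSCS => hshussCS   [S → s]
hshussCS => hshusshuS   [C → h u]
hshusshuS => hshusshus   [S → s]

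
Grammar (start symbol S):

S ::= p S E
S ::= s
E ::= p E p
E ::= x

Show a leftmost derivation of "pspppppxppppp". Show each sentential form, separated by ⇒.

S ⇒ pSE   [S ::= p S E]
pSE ⇒ psE   [S ::= s]
psE ⇒ pspEp   [E ::= p E p]
pspEp ⇒ psppEpp   [E ::= p E p]
psppEpp ⇒ pspppEppp   [E ::= p E p]
pspppEppp ⇒ psppppEpppp   [E ::= p E p]
psppppEpppp ⇒ pspppppEppppp   [E ::= p E p]
pspppppEppppp ⇒ pspppppxppppp   [E ::= x]

S⇒pSE⇒psE⇒pspEp⇒psppEpp⇒pspppEppp⇒psppppEpppp⇒pspppppEppppp⇒pspppppxppppp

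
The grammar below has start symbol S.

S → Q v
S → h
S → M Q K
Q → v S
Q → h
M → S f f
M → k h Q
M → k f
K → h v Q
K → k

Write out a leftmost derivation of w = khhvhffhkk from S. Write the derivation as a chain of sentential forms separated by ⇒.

S ⇒ MQK   [S → M Q K]
MQK ⇒ khQQK   [M → k h Q]
khQQK ⇒ khhQK   [Q → h]
khhQK ⇒ khhvSK   [Q → v S]
khhvSK ⇒ khhvMQKK   [S → M Q K]
khhvMQKK ⇒ khhvSffQKK   [M → S f f]
khhvSffQKK ⇒ khhvhffQKK   [S → h]
khhvhffQKK ⇒ khhvhffhKK   [Q → h]
khhvhffhKK ⇒ khhvhffhkK   [K → k]
khhvhffhkK ⇒ khhvhffhkk   [K → k]

S ⇒ MQK ⇒ khQQK ⇒ khhQK ⇒ khhvSK ⇒ khhvMQKK ⇒ khhvSffQKK ⇒ khhvhffQKK ⇒ khhvhffhKK ⇒ khhvhffhkK ⇒ khhvhffhkk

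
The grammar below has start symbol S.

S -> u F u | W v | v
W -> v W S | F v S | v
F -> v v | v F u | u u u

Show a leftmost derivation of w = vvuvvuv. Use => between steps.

S => Wv   [S -> W v]
Wv => vWSv   [W -> v W S]
vWSv => vvSv   [W -> v]
vvSv => vvuFuv   [S -> u F u]
vvuFuv => vvuvvuv   [F -> v v]

S => Wv => vWSv => vvSv => vvuFuv => vvuvvuv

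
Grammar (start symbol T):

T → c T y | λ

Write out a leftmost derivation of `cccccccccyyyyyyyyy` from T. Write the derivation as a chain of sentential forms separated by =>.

T => cTy => ccTyy => cccTyyy => ccccTyyyy => cccccTyyyyy => ccccccTyyyyyy => cccccccTyyyyyyy => ccccccccTyyyyyyyy => cccccccccTyyyyyyyyy => cccccccccyyyyyyyyy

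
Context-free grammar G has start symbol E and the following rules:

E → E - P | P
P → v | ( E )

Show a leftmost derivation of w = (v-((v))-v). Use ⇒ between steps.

E⇒P⇒(E)⇒(E-P)⇒(E-P-P)⇒(P-P-P)⇒(v-P-P)⇒(v-(E)-P)⇒(v-(P)-P)⇒(v-((E))-P)⇒(v-((P))-P)⇒(v-((v))-P)⇒(v-((v))-v)

E ⇒ P   [E → P]
P ⇒ (E)   [P → ( E )]
(E) ⇒ (E-P)   [E → E - P]
(E-P) ⇒ (E-P-P)   [E → E - P]
(E-P-P) ⇒ (P-P-P)   [E → P]
(P-P-P) ⇒ (v-P-P)   [P → v]
(v-P-P) ⇒ (v-(E)-P)   [P → ( E )]
(v-(E)-P) ⇒ (v-(P)-P)   [E → P]
(v-(P)-P) ⇒ (v-((E))-P)   [P → ( E )]
(v-((E))-P) ⇒ (v-((P))-P)   [E → P]
(v-((P))-P) ⇒ (v-((v))-P)   [P → v]
(v-((v))-P) ⇒ (v-((v))-v)   [P → v]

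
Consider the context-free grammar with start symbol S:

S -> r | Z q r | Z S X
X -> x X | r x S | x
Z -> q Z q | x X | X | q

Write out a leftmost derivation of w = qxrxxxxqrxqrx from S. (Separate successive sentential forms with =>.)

S=>ZSX=>qZqSX=>qxXqSX=>qxrxSqSX=>qxrxZSXqSX=>qxrxXSXqSX=>qxrxxXSXqSX=>qxrxxxSXqSX=>qxrxxxZqrXqSX=>qxrxxxXqrXqSX=>qxrxxxxqrXqSX=>qxrxxxxqrxqSX=>qxrxxxxqrxqrX=>qxrxxxxqrxqrx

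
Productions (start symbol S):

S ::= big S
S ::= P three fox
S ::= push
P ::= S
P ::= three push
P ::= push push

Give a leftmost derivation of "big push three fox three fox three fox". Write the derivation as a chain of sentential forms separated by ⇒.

S ⇒ P three fox ⇒ S three fox ⇒ big S three fox ⇒ big P three fox three fox ⇒ big S three fox three fox ⇒ big P three fox three fox three fox ⇒ big S three fox three fox three fox ⇒ big push three fox three fox three fox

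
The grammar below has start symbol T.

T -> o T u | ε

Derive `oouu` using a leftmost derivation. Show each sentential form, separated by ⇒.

T ⇒ oTu ⇒ ooTuu ⇒ oouu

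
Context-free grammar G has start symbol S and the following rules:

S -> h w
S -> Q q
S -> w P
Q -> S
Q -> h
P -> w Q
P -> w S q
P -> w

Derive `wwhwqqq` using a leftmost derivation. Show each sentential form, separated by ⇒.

S ⇒ wP   [S -> w P]
wP ⇒ wwSq   [P -> w S q]
wwSq ⇒ wwQqq   [S -> Q q]
wwQqq ⇒ wwSqq   [Q -> S]
wwSqq ⇒ wwQqqq   [S -> Q q]
wwQqqq ⇒ wwSqqq   [Q -> S]
wwSqqq ⇒ wwhwqqq   [S -> h w]

S ⇒ wP ⇒ wwSq ⇒ wwQqq ⇒ wwSqq ⇒ wwQqqq ⇒ wwSqqq ⇒ wwhwqqq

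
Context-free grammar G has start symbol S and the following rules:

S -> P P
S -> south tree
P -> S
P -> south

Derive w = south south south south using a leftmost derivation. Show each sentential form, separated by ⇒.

S ⇒ P P   [S -> P P]
P P ⇒ S P   [P -> S]
S P ⇒ P P P   [S -> P P]
P P P ⇒ south P P   [P -> south]
south P P ⇒ south S P   [P -> S]
south S P ⇒ south P P P   [S -> P P]
south P P P ⇒ south south P P   [P -> south]
south south P P ⇒ south south south P   [P -> south]
south south south P ⇒ south south south south   [P -> south]

S ⇒ P P ⇒ S P ⇒ P P P ⇒ south P P ⇒ south S P ⇒ south P P P ⇒ south south P P ⇒ south south south P ⇒ south south south south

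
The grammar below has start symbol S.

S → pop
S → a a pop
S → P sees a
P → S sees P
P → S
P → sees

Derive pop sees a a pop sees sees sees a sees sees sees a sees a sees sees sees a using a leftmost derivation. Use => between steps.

S => P sees a   [S → P sees a]
P sees a => S sees P sees a   [P → S sees P]
S sees P sees a => P sees a sees P sees a   [S → P sees a]
P sees a sees P sees a => S sees a sees P sees a   [P → S]
S sees a sees P sees a => P sees a sees a sees P sees a   [S → P sees a]
P sees a sees a sees P sees a => S sees P sees a sees a sees P sees a   [P → S sees P]
S sees P sees a sees a sees P sees a => pop sees P sees a sees a sees P sees a   [S → pop]
pop sees P sees a sees a sees P sees a => pop sees S sees P sees a sees a sees P sees a   [P → S sees P]
pop sees S sees P sees a sees a sees P sees a => pop sees P sees a sees P sees a sees a sees P sees a   [S → P sees a]
pop sees P sees a sees P sees a sees a sees P sees a => pop sees S sees P sees a sees P sees a sees a sees P sees a   [P → S sees P]
pop sees S sees P sees a sees P sees a sees a sees P sees a => pop sees a a pop sees P sees a sees P sees a sees a sees P sees a   [S → a a pop]
pop sees a a pop sees P sees a sees P sees a sees a sees P sees a => pop sees a a pop sees sees sees a sees P sees a sees a sees P sees a   [P → sees]
pop sees a a pop sees sees sees a sees P sees a sees a sees P sees a => pop sees a a pop sees sees sees a sees sees sees a sees a sees P sees a   [P → sees]
pop sees a a pop sees sees sees a sees sees sees a sees a sees P sees a => pop sees a a pop sees sees sees a sees sees sees a sees a sees sees sees a   [P → sees]

S => P sees a => S sees P sees a => P sees a sees P sees a => S sees a sees P sees a => P sees a sees a sees P sees a => S sees P sees a sees a sees P sees a => pop sees P sees a sees a sees P sees a => pop sees S sees P sees a sees a sees P sees a => pop sees P sees a sees P sees a sees a sees P sees a => pop sees S sees P sees a sees P sees a sees a sees P sees a => pop sees a a pop sees P sees a sees P sees a sees a sees P sees a => pop sees a a pop sees sees sees a sees P sees a sees a sees P sees a => pop sees a a pop sees sees sees a sees sees sees a sees a sees P sees a => pop sees a a pop sees sees sees a sees sees sees a sees a sees sees sees a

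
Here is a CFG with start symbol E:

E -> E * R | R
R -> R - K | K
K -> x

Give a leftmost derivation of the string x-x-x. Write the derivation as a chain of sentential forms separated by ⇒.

E ⇒ R   [E -> R]
R ⇒ R-K   [R -> R - K]
R-K ⇒ R-K-K   [R -> R - K]
R-K-K ⇒ K-K-K   [R -> K]
K-K-K ⇒ x-K-K   [K -> x]
x-K-K ⇒ x-x-K   [K -> x]
x-x-K ⇒ x-x-x   [K -> x]

E ⇒ R ⇒ R-K ⇒ R-K-K ⇒ K-K-K ⇒ x-K-K ⇒ x-x-K ⇒ x-x-x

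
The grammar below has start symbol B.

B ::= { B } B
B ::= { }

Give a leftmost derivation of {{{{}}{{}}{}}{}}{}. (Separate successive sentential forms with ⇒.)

B ⇒ {B}B   [B ::= { B } B]
{B}B ⇒ {{B}B}B   [B ::= { B } B]
{{B}B}B ⇒ {{{B}B}B}B   [B ::= { B } B]
{{{B}B}B}B ⇒ {{{{}}B}B}B   [B ::= { }]
{{{{}}B}B}B ⇒ {{{{}}{B}B}B}B   [B ::= { B } B]
{{{{}}{B}B}B}B ⇒ {{{{}}{{}}B}B}B   [B ::= { }]
{{{{}}{{}}B}B}B ⇒ {{{{}}{{}}{}}B}B   [B ::= { }]
{{{{}}{{}}{}}B}B ⇒ {{{{}}{{}}{}}{}}B   [B ::= { }]
{{{{}}{{}}{}}{}}B ⇒ {{{{}}{{}}{}}{}}{}   [B ::= { }]

B ⇒ {B}B ⇒ {{B}B}B ⇒ {{{B}B}B}B ⇒ {{{{}}B}B}B ⇒ {{{{}}{B}B}B}B ⇒ {{{{}}{{}}B}B}B ⇒ {{{{}}{{}}{}}B}B ⇒ {{{{}}{{}}{}}{}}B ⇒ {{{{}}{{}}{}}{}}{}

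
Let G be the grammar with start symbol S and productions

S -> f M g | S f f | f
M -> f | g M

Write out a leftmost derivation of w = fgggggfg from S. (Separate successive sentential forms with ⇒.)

S ⇒ fMg   [S -> f M g]
fMg ⇒ fgMg   [M -> g M]
fgMg ⇒ fggMg   [M -> g M]
fggMg ⇒ fgggMg   [M -> g M]
fgggMg ⇒ fggggMg   [M -> g M]
fggggMg ⇒ fgggggMg   [M -> g M]
fgggggMg ⇒ fgggggfg   [M -> f]

S⇒fMg⇒fgMg⇒fggMg⇒fgggMg⇒fggggMg⇒fgggggMg⇒fgggggfg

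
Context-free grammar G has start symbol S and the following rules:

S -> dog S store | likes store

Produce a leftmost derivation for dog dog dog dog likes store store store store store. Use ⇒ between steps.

S ⇒ dog S store ⇒ dog dog S store store ⇒ dog dog dog S store store store ⇒ dog dog dog dog S store store store store ⇒ dog dog dog dog likes store store store store store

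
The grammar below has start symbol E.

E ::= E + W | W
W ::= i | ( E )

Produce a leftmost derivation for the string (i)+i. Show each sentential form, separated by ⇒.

E ⇒ E+W ⇒ W+W ⇒ (E)+W ⇒ (W)+W ⇒ (i)+W ⇒ (i)+i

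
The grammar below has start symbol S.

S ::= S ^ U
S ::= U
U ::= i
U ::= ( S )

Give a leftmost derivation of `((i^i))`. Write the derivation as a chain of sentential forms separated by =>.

S => U   [S ::= U]
U => (S)   [U ::= ( S )]
(S) => (U)   [S ::= U]
(U) => ((S))   [U ::= ( S )]
((S)) => ((S^U))   [S ::= S ^ U]
((S^U)) => ((U^U))   [S ::= U]
((U^U)) => ((i^U))   [U ::= i]
((i^U)) => ((i^i))   [U ::= i]

S => U => (S) => (U) => ((S)) => ((S^U)) => ((U^U)) => ((i^U)) => ((i^i))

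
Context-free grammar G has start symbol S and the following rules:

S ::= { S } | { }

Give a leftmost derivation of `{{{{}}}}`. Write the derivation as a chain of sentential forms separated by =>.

S => {S} => {{S}} => {{{S}}} => {{{{}}}}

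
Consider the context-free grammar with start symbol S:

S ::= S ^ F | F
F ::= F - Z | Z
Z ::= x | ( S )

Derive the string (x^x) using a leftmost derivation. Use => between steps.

S=>F=>Z=>(S)=>(S^F)=>(F^F)=>(Z^F)=>(x^F)=>(x^Z)=>(x^x)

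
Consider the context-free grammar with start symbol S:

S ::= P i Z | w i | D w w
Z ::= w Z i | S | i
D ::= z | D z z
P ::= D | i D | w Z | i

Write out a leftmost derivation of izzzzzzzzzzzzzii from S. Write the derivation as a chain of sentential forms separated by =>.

S=>PiZ=>iDiZ=>iDzziZ=>iDzzzziZ=>iDzzzzzziZ=>iDzzzzzzzziZ=>iDzzzzzzzzzziZ=>iDzzzzzzzzzzzziZ=>izzzzzzzzzzzzziZ=>izzzzzzzzzzzzzii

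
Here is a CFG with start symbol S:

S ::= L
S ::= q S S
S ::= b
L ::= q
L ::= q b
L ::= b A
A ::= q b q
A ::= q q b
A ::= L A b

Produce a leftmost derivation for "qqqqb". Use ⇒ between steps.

S ⇒ qSS   [S ::= q S S]
qSS ⇒ qqSSS   [S ::= q S S]
qqSSS ⇒ qqLSS   [S ::= L]
qqLSS ⇒ qqqSS   [L ::= q]
qqqSS ⇒ qqqLS   [S ::= L]
qqqLS ⇒ qqqqS   [L ::= q]
qqqqS ⇒ qqqqb   [S ::= b]

S ⇒ qSS ⇒ qqSSS ⇒ qqLSS ⇒ qqqSS ⇒ qqqLS ⇒ qqqqS ⇒ qqqqb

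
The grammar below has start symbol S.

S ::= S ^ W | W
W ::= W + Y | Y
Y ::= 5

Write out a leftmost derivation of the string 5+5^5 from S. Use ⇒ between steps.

S ⇒ S^W ⇒ W^W ⇒ W+Y^W ⇒ Y+Y^W ⇒ 5+Y^W ⇒ 5+5^W ⇒ 5+5^Y ⇒ 5+5^5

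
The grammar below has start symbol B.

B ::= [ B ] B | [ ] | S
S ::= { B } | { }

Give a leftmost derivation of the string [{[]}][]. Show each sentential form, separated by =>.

B => [B]B   [B ::= [ B ] B]
[B]B => [S]B   [B ::= S]
[S]B => [{B}]B   [S ::= { B }]
[{B}]B => [{[]}]B   [B ::= [ ]]
[{[]}]B => [{[]}][]   [B ::= [ ]]

B=>[B]B=>[S]B=>[{B}]B=>[{[]}]B=>[{[]}][]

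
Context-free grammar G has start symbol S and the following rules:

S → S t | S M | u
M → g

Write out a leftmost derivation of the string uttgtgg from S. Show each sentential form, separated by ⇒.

S ⇒ SM ⇒ SMM ⇒ StMM ⇒ SMtMM ⇒ StMtMM ⇒ SttMtMM ⇒ uttMtMM ⇒ uttgtMM ⇒ uttgtgM ⇒ uttgtgg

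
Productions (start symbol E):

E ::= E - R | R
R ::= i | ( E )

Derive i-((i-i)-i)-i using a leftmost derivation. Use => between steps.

E=>E-R=>E-R-R=>R-R-R=>i-R-R=>i-(E)-R=>i-(E-R)-R=>i-(R-R)-R=>i-((E)-R)-R=>i-((E-R)-R)-R=>i-((R-R)-R)-R=>i-((i-R)-R)-R=>i-((i-i)-R)-R=>i-((i-i)-i)-R=>i-((i-i)-i)-i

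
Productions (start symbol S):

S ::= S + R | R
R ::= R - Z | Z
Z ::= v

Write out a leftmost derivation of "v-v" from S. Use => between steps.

S=>R=>R-Z=>Z-Z=>v-Z=>v-v

S => R   [S ::= R]
R => R-Z   [R ::= R - Z]
R-Z => Z-Z   [R ::= Z]
Z-Z => v-Z   [Z ::= v]
v-Z => v-v   [Z ::= v]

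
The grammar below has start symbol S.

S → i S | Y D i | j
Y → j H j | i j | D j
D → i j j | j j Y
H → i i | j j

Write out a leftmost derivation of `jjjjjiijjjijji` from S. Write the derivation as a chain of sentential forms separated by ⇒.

S ⇒ YDi   [S → Y D i]
YDi ⇒ DjDi   [Y → D j]
DjDi ⇒ jjYjDi   [D → j j Y]
jjYjDi ⇒ jjDjjDi   [Y → D j]
jjDjjDi ⇒ jjjjYjjDi   [D → j j Y]
jjjjYjjDi ⇒ jjjjjHjjjDi   [Y → j H j]
jjjjjHjjjDi ⇒ jjjjjiijjjDi   [H → i i]
jjjjjiijjjDi ⇒ jjjjjiijjjijji   [D → i j j]

S ⇒ YDi ⇒ DjDi ⇒ jjYjDi ⇒ jjDjjDi ⇒ jjjjYjjDi ⇒ jjjjjHjjjDi ⇒ jjjjjiijjjDi ⇒ jjjjjiijjjijji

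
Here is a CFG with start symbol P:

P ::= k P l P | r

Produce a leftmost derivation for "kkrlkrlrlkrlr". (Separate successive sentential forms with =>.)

P => kPlP => kkPlPlP => kkrlPlP => kkrlkPlPlP => kkrlkrlPlP => kkrlkrlrlP => kkrlkrlrlkPlP => kkrlkrlrlkrlP => kkrlkrlrlkrlr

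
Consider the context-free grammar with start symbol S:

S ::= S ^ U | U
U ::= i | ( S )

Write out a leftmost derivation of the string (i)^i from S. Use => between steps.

S => S^U   [S ::= S ^ U]
S^U => U^U   [S ::= U]
U^U => (S)^U   [U ::= ( S )]
(S)^U => (U)^U   [S ::= U]
(U)^U => (i)^U   [U ::= i]
(i)^U => (i)^i   [U ::= i]

S => S^U => U^U => (S)^U => (U)^U => (i)^U => (i)^i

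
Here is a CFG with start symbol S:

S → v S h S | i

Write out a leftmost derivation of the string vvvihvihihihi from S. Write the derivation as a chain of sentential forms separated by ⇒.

S ⇒ vShS ⇒ vvShShS ⇒ vvvShShShS ⇒ vvvihShShS ⇒ vvvihvShShShS ⇒ vvvihvihShShS ⇒ vvvihvihihShS ⇒ vvvihvihihihS ⇒ vvvihvihihihi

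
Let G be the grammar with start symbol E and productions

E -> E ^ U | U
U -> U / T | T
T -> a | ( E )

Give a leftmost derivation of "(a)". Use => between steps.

E=>U=>T=>(E)=>(U)=>(T)=>(a)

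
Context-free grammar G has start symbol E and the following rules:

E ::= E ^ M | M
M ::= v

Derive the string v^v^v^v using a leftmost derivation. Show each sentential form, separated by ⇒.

E ⇒ E^M   [E ::= E ^ M]
E^M ⇒ E^M^M   [E ::= E ^ M]
E^M^M ⇒ E^M^M^M   [E ::= E ^ M]
E^M^M^M ⇒ M^M^M^M   [E ::= M]
M^M^M^M ⇒ v^M^M^M   [M ::= v]
v^M^M^M ⇒ v^v^M^M   [M ::= v]
v^v^M^M ⇒ v^v^v^M   [M ::= v]
v^v^v^M ⇒ v^v^v^v   [M ::= v]

E ⇒ E^M ⇒ E^M^M ⇒ E^M^M^M ⇒ M^M^M^M ⇒ v^M^M^M ⇒ v^v^M^M ⇒ v^v^v^M ⇒ v^v^v^v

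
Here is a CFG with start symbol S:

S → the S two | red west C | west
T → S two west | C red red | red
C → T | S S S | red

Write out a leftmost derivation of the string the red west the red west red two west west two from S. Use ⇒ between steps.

S ⇒ the S two ⇒ the red west C two ⇒ the red west S S S two ⇒ the red west the S two S S two ⇒ the red west the red west C two S S two ⇒ the red west the red west T two S S two ⇒ the red west the red west red two S S two ⇒ the red west the red west red two west S two ⇒ the red west the red west red two west west two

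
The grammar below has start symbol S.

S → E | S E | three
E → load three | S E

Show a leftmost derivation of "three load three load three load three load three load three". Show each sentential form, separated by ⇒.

S ⇒ S E ⇒ S E E ⇒ S E E E ⇒ S E E E E ⇒ E E E E E ⇒ S E E E E E ⇒ three E E E E E ⇒ three load three E E E E ⇒ three load three load three E E E ⇒ three load three load three load three E E ⇒ three load three load three load three load three E ⇒ three load three load three load three load three load three

S ⇒ S E   [S → S E]
S E ⇒ S E E   [S → S E]
S E E ⇒ S E E E   [S → S E]
S E E E ⇒ S E E E E   [S → S E]
S E E E E ⇒ E E E E E   [S → E]
E E E E E ⇒ S E E E E E   [E → S E]
S E E E E E ⇒ three E E E E E   [S → three]
three E E E E E ⇒ three load three E E E E   [E → load three]
three load three E E E E ⇒ three load three load three E E E   [E → load three]
three load three load three E E E ⇒ three load three load three load three E E   [E → load three]
three load three load three load three E E ⇒ three load three load three load three load three E   [E → load three]
three load three load three load three load three E ⇒ three load three load three load three load three load three   [E → load three]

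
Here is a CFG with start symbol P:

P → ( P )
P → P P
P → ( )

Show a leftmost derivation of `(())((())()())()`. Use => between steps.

P => PP => PPP => (P)PP => (())PP => (())(P)P => (())(PP)P => (())(PPP)P => (())((P)PP)P => (())((())PP)P => (())((())()P)P => (())((())()())P => (())((())()())()

P => PP   [P → P P]
PP => PPP   [P → P P]
PPP => (P)PP   [P → ( P )]
(P)PP => (())PP   [P → ( )]
(())PP => (())(P)P   [P → ( P )]
(())(P)P => (())(PP)P   [P → P P]
(())(PP)P => (())(PPP)P   [P → P P]
(())(PPP)P => (())((P)PP)P   [P → ( P )]
(())((P)PP)P => (())((())PP)P   [P → ( )]
(())((())PP)P => (())((())()P)P   [P → ( )]
(())((())()P)P => (())((())()())P   [P → ( )]
(())((())()())P => (())((())()())()   [P → ( )]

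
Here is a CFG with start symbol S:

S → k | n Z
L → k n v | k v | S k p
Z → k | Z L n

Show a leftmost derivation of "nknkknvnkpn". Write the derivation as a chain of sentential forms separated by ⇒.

S⇒nZ⇒nZLn⇒nkLn⇒nkSkpn⇒nknZkpn⇒nknZLnkpn⇒nknkLnkpn⇒nknkknvnkpn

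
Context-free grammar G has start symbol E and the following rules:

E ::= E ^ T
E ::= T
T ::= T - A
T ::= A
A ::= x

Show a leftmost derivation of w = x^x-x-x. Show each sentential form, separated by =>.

E => E^T => T^T => A^T => x^T => x^T-A => x^T-A-A => x^A-A-A => x^x-A-A => x^x-x-A => x^x-x-x

E => E^T   [E ::= E ^ T]
E^T => T^T   [E ::= T]
T^T => A^T   [T ::= A]
A^T => x^T   [A ::= x]
x^T => x^T-A   [T ::= T - A]
x^T-A => x^T-A-A   [T ::= T - A]
x^T-A-A => x^A-A-A   [T ::= A]
x^A-A-A => x^x-A-A   [A ::= x]
x^x-A-A => x^x-x-A   [A ::= x]
x^x-x-A => x^x-x-x   [A ::= x]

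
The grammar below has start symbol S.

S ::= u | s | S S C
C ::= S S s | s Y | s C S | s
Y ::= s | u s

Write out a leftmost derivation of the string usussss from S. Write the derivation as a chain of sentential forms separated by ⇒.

S ⇒ SSC ⇒ uSC ⇒ uSSCC ⇒ usSCC ⇒ usuCC ⇒ ususC ⇒ ususSSs ⇒ usussSs ⇒ usussss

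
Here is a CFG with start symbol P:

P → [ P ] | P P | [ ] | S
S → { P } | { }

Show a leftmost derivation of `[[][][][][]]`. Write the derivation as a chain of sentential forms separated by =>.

P => [P]   [P → [ P ]]
[P] => [PP]   [P → P P]
[PP] => [PPP]   [P → P P]
[PPP] => [PPPP]   [P → P P]
[PPPP] => [PPPPP]   [P → P P]
[PPPPP] => [[]PPPP]   [P → [ ]]
[[]PPPP] => [[][]PPP]   [P → [ ]]
[[][]PPP] => [[][][]PP]   [P → [ ]]
[[][][]PP] => [[][][][]P]   [P → [ ]]
[[][][][]P] => [[][][][][]]   [P → [ ]]

P => [P] => [PP] => [PPP] => [PPPP] => [PPPPP] => [[]PPPP] => [[][]PPP] => [[][][]PP] => [[][][][]P] => [[][][][][]]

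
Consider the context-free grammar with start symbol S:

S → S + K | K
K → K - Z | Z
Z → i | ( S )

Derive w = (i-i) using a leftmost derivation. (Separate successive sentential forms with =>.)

S => K   [S → K]
K => Z   [K → Z]
Z => (S)   [Z → ( S )]
(S) => (K)   [S → K]
(K) => (K-Z)   [K → K - Z]
(K-Z) => (Z-Z)   [K → Z]
(Z-Z) => (i-Z)   [Z → i]
(i-Z) => (i-i)   [Z → i]

S => K => Z => (S) => (K) => (K-Z) => (Z-Z) => (i-Z) => (i-i)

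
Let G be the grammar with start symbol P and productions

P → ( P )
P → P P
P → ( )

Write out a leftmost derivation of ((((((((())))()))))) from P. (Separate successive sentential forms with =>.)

P => (P)   [P → ( P )]
(P) => ((P))   [P → ( P )]
((P)) => (((P)))   [P → ( P )]
(((P))) => ((((P))))   [P → ( P )]
((((P)))) => (((((P)))))   [P → ( P )]
(((((P))))) => (((((PP)))))   [P → P P]
(((((PP))))) => ((((((P)P)))))   [P → ( P )]
((((((P)P))))) => (((((((P))P)))))   [P → ( P )]
(((((((P))P))))) => ((((((((P)))P)))))   [P → ( P )]
((((((((P)))P))))) => ((((((((())))P)))))   [P → ( )]
((((((((())))P))))) => ((((((((())))())))))   [P → ( )]

P => (P) => ((P)) => (((P))) => ((((P)))) => (((((P))))) => (((((PP))))) => ((((((P)P))))) => (((((((P))P))))) => ((((((((P)))P))))) => ((((((((())))P))))) => ((((((((())))())))))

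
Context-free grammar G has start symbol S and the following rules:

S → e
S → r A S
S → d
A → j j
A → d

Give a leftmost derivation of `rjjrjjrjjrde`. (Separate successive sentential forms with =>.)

S => rAS => rjjS => rjjrAS => rjjrjjS => rjjrjjrAS => rjjrjjrjjS => rjjrjjrjjrAS => rjjrjjrjjrdS => rjjrjjrjjrde

S => rAS   [S → r A S]
rAS => rjjS   [A → j j]
rjjS => rjjrAS   [S → r A S]
rjjrAS => rjjrjjS   [A → j j]
rjjrjjS => rjjrjjrAS   [S → r A S]
rjjrjjrAS => rjjrjjrjjS   [A → j j]
rjjrjjrjjS => rjjrjjrjjrAS   [S → r A S]
rjjrjjrjjrAS => rjjrjjrjjrdS   [A → d]
rjjrjjrjjrdS => rjjrjjrjjrde   [S → e]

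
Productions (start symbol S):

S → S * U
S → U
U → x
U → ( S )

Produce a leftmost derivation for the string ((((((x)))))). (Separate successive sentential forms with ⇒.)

S ⇒ U ⇒ (S) ⇒ (U) ⇒ ((S)) ⇒ ((U)) ⇒ (((S))) ⇒ (((U))) ⇒ ((((S)))) ⇒ ((((U)))) ⇒ (((((S))))) ⇒ (((((U))))) ⇒ ((((((S)))))) ⇒ ((((((U)))))) ⇒ ((((((x))))))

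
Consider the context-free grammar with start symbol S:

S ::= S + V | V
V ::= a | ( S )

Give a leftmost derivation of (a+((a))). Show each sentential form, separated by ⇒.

S ⇒ V ⇒ (S) ⇒ (S+V) ⇒ (V+V) ⇒ (a+V) ⇒ (a+(S)) ⇒ (a+(V)) ⇒ (a+((S))) ⇒ (a+((V))) ⇒ (a+((a)))

S ⇒ V   [S ::= V]
V ⇒ (S)   [V ::= ( S )]
(S) ⇒ (S+V)   [S ::= S + V]
(S+V) ⇒ (V+V)   [S ::= V]
(V+V) ⇒ (a+V)   [V ::= a]
(a+V) ⇒ (a+(S))   [V ::= ( S )]
(a+(S)) ⇒ (a+(V))   [S ::= V]
(a+(V)) ⇒ (a+((S)))   [V ::= ( S )]
(a+((S))) ⇒ (a+((V)))   [S ::= V]
(a+((V))) ⇒ (a+((a)))   [V ::= a]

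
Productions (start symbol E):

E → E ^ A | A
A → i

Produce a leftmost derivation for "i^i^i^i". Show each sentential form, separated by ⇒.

E⇒E^A⇒E^A^A⇒E^A^A^A⇒A^A^A^A⇒i^A^A^A⇒i^i^A^A⇒i^i^i^A⇒i^i^i^i

E ⇒ E^A   [E → E ^ A]
E^A ⇒ E^A^A   [E → E ^ A]
E^A^A ⇒ E^A^A^A   [E → E ^ A]
E^A^A^A ⇒ A^A^A^A   [E → A]
A^A^A^A ⇒ i^A^A^A   [A → i]
i^A^A^A ⇒ i^i^A^A   [A → i]
i^i^A^A ⇒ i^i^i^A   [A → i]
i^i^i^A ⇒ i^i^i^i   [A → i]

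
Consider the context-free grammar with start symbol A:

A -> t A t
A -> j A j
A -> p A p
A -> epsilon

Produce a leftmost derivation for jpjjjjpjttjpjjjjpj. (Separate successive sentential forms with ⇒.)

A⇒jAj⇒jpApj⇒jpjAjpj⇒jpjjAjjpj⇒jpjjjAjjjpj⇒jpjjjjAjjjjpj⇒jpjjjjpApjjjjpj⇒jpjjjjpjAjpjjjjpj⇒jpjjjjpjtAtjpjjjjpj⇒jpjjjjpjttjpjjjjpj

A ⇒ jAj   [A -> j A j]
jAj ⇒ jpApj   [A -> p A p]
jpApj ⇒ jpjAjpj   [A -> j A j]
jpjAjpj ⇒ jpjjAjjpj   [A -> j A j]
jpjjAjjpj ⇒ jpjjjAjjjpj   [A -> j A j]
jpjjjAjjjpj ⇒ jpjjjjAjjjjpj   [A -> j A j]
jpjjjjAjjjjpj ⇒ jpjjjjpApjjjjpj   [A -> p A p]
jpjjjjpApjjjjpj ⇒ jpjjjjpjAjpjjjjpj   [A -> j A j]
jpjjjjpjAjpjjjjpj ⇒ jpjjjjpjtAtjpjjjjpj   [A -> t A t]
jpjjjjpjtAtjpjjjjpj ⇒ jpjjjjpjttjpjjjjpj   [A -> epsilon]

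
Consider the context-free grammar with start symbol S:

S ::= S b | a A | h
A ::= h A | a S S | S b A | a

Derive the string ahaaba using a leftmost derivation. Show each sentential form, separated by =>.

S => aA => ahA => ahSbA => ahaAbA => ahaabA => ahaaba

S => aA   [S ::= a A]
aA => ahA   [A ::= h A]
ahA => ahSbA   [A ::= S b A]
ahSbA => ahaAbA   [S ::= a A]
ahaAbA => ahaabA   [A ::= a]
ahaabA => ahaaba   [A ::= a]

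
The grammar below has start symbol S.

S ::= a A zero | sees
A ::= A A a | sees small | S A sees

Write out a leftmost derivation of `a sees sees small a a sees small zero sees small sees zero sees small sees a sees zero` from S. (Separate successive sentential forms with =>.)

S => a A zero => a S A sees zero => a sees A sees zero => a sees A A a sees zero => a sees sees small A a sees zero => a sees sees small S A sees a sees zero => a sees sees small a A zero A sees a sees zero => a sees sees small a S A sees zero A sees a sees zero => a sees sees small a a A zero A sees zero A sees a sees zero => a sees sees small a a sees small zero A sees zero A sees a sees zero => a sees sees small a a sees small zero sees small sees zero A sees a sees zero => a sees sees small a a sees small zero sees small sees zero sees small sees a sees zero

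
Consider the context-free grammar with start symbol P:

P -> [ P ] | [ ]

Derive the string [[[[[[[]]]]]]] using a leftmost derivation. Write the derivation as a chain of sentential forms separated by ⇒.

P⇒[P]⇒[[P]]⇒[[[P]]]⇒[[[[P]]]]⇒[[[[[P]]]]]⇒[[[[[[P]]]]]]⇒[[[[[[[]]]]]]]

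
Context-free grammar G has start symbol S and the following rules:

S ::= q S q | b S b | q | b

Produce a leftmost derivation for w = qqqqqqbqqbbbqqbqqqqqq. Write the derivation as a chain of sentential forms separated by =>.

S=>qSq=>qqSqq=>qqqSqqq=>qqqqSqqqq=>qqqqqSqqqqq=>qqqqqqSqqqqqq=>qqqqqqbSbqqqqqq=>qqqqqqbqSqbqqqqqq=>qqqqqqbqqSqqbqqqqqq=>qqqqqqbqqbSbqqbqqqqqq=>qqqqqqbqqbbbqqbqqqqqq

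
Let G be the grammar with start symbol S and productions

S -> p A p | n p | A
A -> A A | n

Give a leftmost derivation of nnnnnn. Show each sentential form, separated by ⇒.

S ⇒ A   [S -> A]
A ⇒ AA   [A -> A A]
AA ⇒ nA   [A -> n]
nA ⇒ nAA   [A -> A A]
nAA ⇒ nAAA   [A -> A A]
nAAA ⇒ nAAAA   [A -> A A]
nAAAA ⇒ nAAAAA   [A -> A A]
nAAAAA ⇒ nnAAAA   [A -> n]
nnAAAA ⇒ nnnAAA   [A -> n]
nnnAAA ⇒ nnnnAA   [A -> n]
nnnnAA ⇒ nnnnnA   [A -> n]
nnnnnA ⇒ nnnnnn   [A -> n]

S ⇒ A ⇒ AA ⇒ nA ⇒ nAA ⇒ nAAA ⇒ nAAAA ⇒ nAAAAA ⇒ nnAAAA ⇒ nnnAAA ⇒ nnnnAA ⇒ nnnnnA ⇒ nnnnnn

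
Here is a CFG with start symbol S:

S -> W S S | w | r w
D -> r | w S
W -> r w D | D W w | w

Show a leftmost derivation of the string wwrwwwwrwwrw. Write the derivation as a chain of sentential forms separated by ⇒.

S ⇒ WSS ⇒ wSS ⇒ wwS ⇒ wwWSS ⇒ wwrwDSS ⇒ wwrwwSSS ⇒ wwrwwWSSSS ⇒ wwrwwwSSSS ⇒ wwrwwwwSSS ⇒ wwrwwwwrwSS ⇒ wwrwwwwrwwS ⇒ wwrwwwwrwwrw

S ⇒ WSS   [S -> W S S]
WSS ⇒ wSS   [W -> w]
wSS ⇒ wwS   [S -> w]
wwS ⇒ wwWSS   [S -> W S S]
wwWSS ⇒ wwrwDSS   [W -> r w D]
wwrwDSS ⇒ wwrwwSSS   [D -> w S]
wwrwwSSS ⇒ wwrwwWSSSS   [S -> W S S]
wwrwwWSSSS ⇒ wwrwwwSSSS   [W -> w]
wwrwwwSSSS ⇒ wwrwwwwSSS   [S -> w]
wwrwwwwSSS ⇒ wwrwwwwrwSS   [S -> r w]
wwrwwwwrwSS ⇒ wwrwwwwrwwS   [S -> w]
wwrwwwwrwwS ⇒ wwrwwwwrwwrw   [S -> r w]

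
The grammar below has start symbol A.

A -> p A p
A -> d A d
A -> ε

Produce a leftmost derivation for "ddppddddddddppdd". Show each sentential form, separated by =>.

A=>dAd=>ddAdd=>ddpApdd=>ddppAppdd=>ddppdAdppdd=>ddppddAddppdd=>ddppdddAdddppdd=>ddppddddAddddppdd=>ddppddddddddppdd

A => dAd   [A -> d A d]
dAd => ddAdd   [A -> d A d]
ddAdd => ddpApdd   [A -> p A p]
ddpApdd => ddppAppdd   [A -> p A p]
ddppAppdd => ddppdAdppdd   [A -> d A d]
ddppdAdppdd => ddppddAddppdd   [A -> d A d]
ddppddAddppdd => ddppdddAdddppdd   [A -> d A d]
ddppdddAdddppdd => ddppddddAddddppdd   [A -> d A d]
ddppddddAddddppdd => ddppddddddddppdd   [A -> ε]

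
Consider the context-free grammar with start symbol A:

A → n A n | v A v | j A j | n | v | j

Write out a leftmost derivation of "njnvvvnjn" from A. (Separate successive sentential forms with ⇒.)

A ⇒ nAn ⇒ njAjn ⇒ njnAnjn ⇒ njnvAvnjn ⇒ njnvvvnjn

A ⇒ nAn   [A → n A n]
nAn ⇒ njAjn   [A → j A j]
njAjn ⇒ njnAnjn   [A → n A n]
njnAnjn ⇒ njnvAvnjn   [A → v A v]
njnvAvnjn ⇒ njnvvvnjn   [A → v]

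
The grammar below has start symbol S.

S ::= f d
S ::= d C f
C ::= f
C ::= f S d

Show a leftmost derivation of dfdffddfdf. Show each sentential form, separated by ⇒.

S ⇒ dCf   [S ::= d C f]
dCf ⇒ dfSdf   [C ::= f S d]
dfSdf ⇒ dfdCfdf   [S ::= d C f]
dfdCfdf ⇒ dfdfSdfdf   [C ::= f S d]
dfdfSdfdf ⇒ dfdffddfdf   [S ::= f d]

S⇒dCf⇒dfSdf⇒dfdCfdf⇒dfdfSdfdf⇒dfdffddfdf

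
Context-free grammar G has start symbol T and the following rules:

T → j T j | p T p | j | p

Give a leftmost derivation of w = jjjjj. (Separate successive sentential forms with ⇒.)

T⇒jTj⇒jjTjj⇒jjjjj

T ⇒ jTj   [T → j T j]
jTj ⇒ jjTjj   [T → j T j]
jjTjj ⇒ jjjjj   [T → j]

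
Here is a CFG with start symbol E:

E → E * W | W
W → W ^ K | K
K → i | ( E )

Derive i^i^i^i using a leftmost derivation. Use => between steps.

E => W => W^K => W^K^K => W^K^K^K => K^K^K^K => i^K^K^K => i^i^K^K => i^i^i^K => i^i^i^i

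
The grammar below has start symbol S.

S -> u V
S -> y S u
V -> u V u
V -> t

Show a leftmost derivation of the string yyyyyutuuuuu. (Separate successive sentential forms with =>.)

S => ySu => yySuu => yyySuuu => yyyySuuuu => yyyyySuuuuu => yyyyyuVuuuuu => yyyyyutuuuuu

S => ySu   [S -> y S u]
ySu => yySuu   [S -> y S u]
yySuu => yyySuuu   [S -> y S u]
yyySuuu => yyyySuuuu   [S -> y S u]
yyyySuuuu => yyyyySuuuuu   [S -> y S u]
yyyyySuuuuu => yyyyyuVuuuuu   [S -> u V]
yyyyyuVuuuuu => yyyyyutuuuuu   [V -> t]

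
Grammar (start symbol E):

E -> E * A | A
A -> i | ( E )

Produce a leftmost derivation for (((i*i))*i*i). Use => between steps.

E => A   [E -> A]
A => (E)   [A -> ( E )]
(E) => (E*A)   [E -> E * A]
(E*A) => (E*A*A)   [E -> E * A]
(E*A*A) => (A*A*A)   [E -> A]
(A*A*A) => ((E)*A*A)   [A -> ( E )]
((E)*A*A) => ((A)*A*A)   [E -> A]
((A)*A*A) => (((E))*A*A)   [A -> ( E )]
(((E))*A*A) => (((E*A))*A*A)   [E -> E * A]
(((E*A))*A*A) => (((A*A))*A*A)   [E -> A]
(((A*A))*A*A) => (((i*A))*A*A)   [A -> i]
(((i*A))*A*A) => (((i*i))*A*A)   [A -> i]
(((i*i))*A*A) => (((i*i))*i*A)   [A -> i]
(((i*i))*i*A) => (((i*i))*i*i)   [A -> i]

E=>A=>(E)=>(E*A)=>(E*A*A)=>(A*A*A)=>((E)*A*A)=>((A)*A*A)=>(((E))*A*A)=>(((E*A))*A*A)=>(((A*A))*A*A)=>(((i*A))*A*A)=>(((i*i))*A*A)=>(((i*i))*i*A)=>(((i*i))*i*i)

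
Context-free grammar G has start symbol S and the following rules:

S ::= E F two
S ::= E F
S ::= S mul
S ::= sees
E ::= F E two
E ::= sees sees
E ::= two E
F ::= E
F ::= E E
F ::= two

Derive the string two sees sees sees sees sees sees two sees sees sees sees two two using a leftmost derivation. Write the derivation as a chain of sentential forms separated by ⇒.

S ⇒ E F ⇒ F E two F ⇒ E E E two F ⇒ F E two E E two F ⇒ E E E two E E two F ⇒ two E E E two E E two F ⇒ two sees sees E E two E E two F ⇒ two sees sees sees sees E two E E two F ⇒ two sees sees sees sees sees sees two E E two F ⇒ two sees sees sees sees sees sees two sees sees E two F ⇒ two sees sees sees sees sees sees two sees sees sees sees two F ⇒ two sees sees sees sees sees sees two sees sees sees sees two two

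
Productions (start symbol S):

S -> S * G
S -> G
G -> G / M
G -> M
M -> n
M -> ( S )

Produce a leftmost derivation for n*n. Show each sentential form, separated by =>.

S => S*G   [S -> S * G]
S*G => G*G   [S -> G]
G*G => M*G   [G -> M]
M*G => n*G   [M -> n]
n*G => n*M   [G -> M]
n*M => n*n   [M -> n]

S=>S*G=>G*G=>M*G=>n*G=>n*M=>n*n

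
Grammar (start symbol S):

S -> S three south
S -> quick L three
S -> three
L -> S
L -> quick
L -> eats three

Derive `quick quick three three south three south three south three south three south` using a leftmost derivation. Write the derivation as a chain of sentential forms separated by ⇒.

S ⇒ S three south   [S -> S three south]
S three south ⇒ S three south three south   [S -> S three south]
S three south three south ⇒ S three south three south three south   [S -> S three south]
S three south three south three south ⇒ S three south three south three south three south   [S -> S three south]
S three south three south three south three south ⇒ S three south three south three south three south three south   [S -> S three south]
S three south three south three south three south three south ⇒ quick L three three south three south three south three south three south   [S -> quick L three]
quick L three three south three south three south three south three south ⇒ quick quick three three south three south three south three south three south   [L -> quick]

S ⇒ S three south ⇒ S three south three south ⇒ S three south three south three south ⇒ S three south three south three south three south ⇒ S three south three south three south three south three south ⇒ quick L three three south three south three south three south three south ⇒ quick quick three three south three south three south three south three south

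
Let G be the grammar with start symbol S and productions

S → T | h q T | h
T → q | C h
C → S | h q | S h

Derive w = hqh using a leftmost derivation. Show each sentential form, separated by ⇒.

S ⇒ T ⇒ Ch ⇒ hqh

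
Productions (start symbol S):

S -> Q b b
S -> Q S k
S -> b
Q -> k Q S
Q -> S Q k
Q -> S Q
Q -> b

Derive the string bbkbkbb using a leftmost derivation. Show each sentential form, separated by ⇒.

S ⇒ Qbb   [S -> Q b b]
Qbb ⇒ SQkbb   [Q -> S Q k]
SQkbb ⇒ QSkQkbb   [S -> Q S k]
QSkQkbb ⇒ bSkQkbb   [Q -> b]
bSkQkbb ⇒ bbkQkbb   [S -> b]
bbkQkbb ⇒ bbkbkbb   [Q -> b]

S⇒Qbb⇒SQkbb⇒QSkQkbb⇒bSkQkbb⇒bbkQkbb⇒bbkbkbb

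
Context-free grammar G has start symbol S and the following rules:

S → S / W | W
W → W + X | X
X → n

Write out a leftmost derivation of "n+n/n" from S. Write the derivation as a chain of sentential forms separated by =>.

S => S/W => W/W => W+X/W => X+X/W => n+X/W => n+n/W => n+n/X => n+n/n

S => S/W   [S → S / W]
S/W => W/W   [S → W]
W/W => W+X/W   [W → W + X]
W+X/W => X+X/W   [W → X]
X+X/W => n+X/W   [X → n]
n+X/W => n+n/W   [X → n]
n+n/W => n+n/X   [W → X]
n+n/X => n+n/n   [X → n]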